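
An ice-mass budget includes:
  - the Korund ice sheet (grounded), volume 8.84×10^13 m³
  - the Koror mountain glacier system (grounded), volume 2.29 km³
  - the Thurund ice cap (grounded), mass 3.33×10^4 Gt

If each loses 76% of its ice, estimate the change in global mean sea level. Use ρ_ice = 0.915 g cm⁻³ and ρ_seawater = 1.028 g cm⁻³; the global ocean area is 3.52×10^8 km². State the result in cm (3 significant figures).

≈ 24.0 cm

Korund: 0.76 × 8.84×10^13 m³ × (915/1028) = 5.980×10^13 m³ of water.
Koror: 0.76 × 2.29 km³ × (915/1028) = 1.549 km³ of water.
Thurund: 0.76 × 3.33×10^4 Gt = 2.531×10^16 kg; dividing by ρ_w = 1.028 g cm⁻³ = 1028 kg m⁻³ gives 2.462×10^13 m³ of water.
Total added water ≈ 8.442×10^13 m³ over 3.52×10^14 m² → Δh = 0.240 m = 24.0 cm.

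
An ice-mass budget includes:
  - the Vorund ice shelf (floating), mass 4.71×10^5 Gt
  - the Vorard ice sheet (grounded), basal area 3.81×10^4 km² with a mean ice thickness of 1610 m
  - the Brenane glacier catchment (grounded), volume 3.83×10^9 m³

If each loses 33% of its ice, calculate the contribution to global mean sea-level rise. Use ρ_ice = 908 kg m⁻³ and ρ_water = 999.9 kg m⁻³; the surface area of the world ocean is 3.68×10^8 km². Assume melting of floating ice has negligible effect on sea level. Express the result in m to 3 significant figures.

The Vorund ice shelf is floating and already displaces its own weight of water, so its melt adds essentially nothing to sea level.
Vorard: ice volume = 3.81×10^4 km² × 1610 m = 6.134×10^4 km³; 0.33 × 6.134×10^4 × (908/999.9) = 1.838×10^4 km³ of water.
Brenane: 0.33 × 3.83×10^9 m³ × (908/999.9) = 1.148×10^9 m³ of water.
Total added water ≈ 1.838×10^13 m³ over 3.68×10^14 m² → Δh = 0.0500 m.

≈ 0.0500 m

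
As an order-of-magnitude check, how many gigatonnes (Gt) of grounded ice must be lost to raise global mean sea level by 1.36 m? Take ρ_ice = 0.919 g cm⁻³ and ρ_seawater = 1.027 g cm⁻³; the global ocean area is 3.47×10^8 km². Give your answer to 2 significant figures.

Required water volume = Δh × A = 1.36 m × 3.47×10^14 m² = 4.719×10^14 m³.
ρ_w = 1.027 g cm⁻³ = 1027 kg m⁻³, so the mass of water = 4.719×10^14 m³ × 1027 kg m⁻³ = 4.847×10^17 kg = 4.8×10^5 Gt (and the same mass of ice, by conservation).

≈ 4.8×10^5 Gt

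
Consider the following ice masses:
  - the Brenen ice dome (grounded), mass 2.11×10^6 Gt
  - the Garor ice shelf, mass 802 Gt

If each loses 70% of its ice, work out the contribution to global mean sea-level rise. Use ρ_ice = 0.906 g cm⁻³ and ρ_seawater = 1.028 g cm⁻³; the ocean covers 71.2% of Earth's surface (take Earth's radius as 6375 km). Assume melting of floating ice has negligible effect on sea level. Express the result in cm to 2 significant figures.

Brenen: 0.7 × 2.11×10^6 Gt = 1.477×10^18 kg; dividing by ρ_w = 1.028 g cm⁻³ = 1028 kg m⁻³ gives 1.437×10^15 m³ of water.
The Garor ice shelf is floating and already displaces its own weight of water, so its melt adds essentially nothing to sea level.
Total added water ≈ 1.437×10^15 m³ over 3.64×10^14 m² → Δh = 3.95 m = 400 cm.

≈ 400 cm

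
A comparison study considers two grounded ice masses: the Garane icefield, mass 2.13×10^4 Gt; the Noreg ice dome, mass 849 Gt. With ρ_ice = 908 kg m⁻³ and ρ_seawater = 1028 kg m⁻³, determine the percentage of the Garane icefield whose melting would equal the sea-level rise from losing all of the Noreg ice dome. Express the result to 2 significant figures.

Equal sea-level rise means equal mass of meltwater, i.e. equal mass of ice lost.
Ice mass of Noreg: 8.490×10^14 kg; ice mass of Garane: 2.130×10^16 kg.
Fraction required = 8.490×10^14 / 2.130×10^16 = 0.0399 → 4.0 %.

≈ 4.0 %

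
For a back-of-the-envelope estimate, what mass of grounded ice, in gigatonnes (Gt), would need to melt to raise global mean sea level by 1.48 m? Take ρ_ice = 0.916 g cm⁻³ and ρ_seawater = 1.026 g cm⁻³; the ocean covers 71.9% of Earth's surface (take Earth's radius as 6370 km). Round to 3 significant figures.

Required water volume = Δh × A = 1.48 m × 3.67×10^14 m² = 5.426×10^14 m³.
ρ_w = 1.026 g cm⁻³ = 1026 kg m⁻³, so the mass of water = 5.426×10^14 m³ × 1026 kg m⁻³ = 5.567×10^17 kg = 5.57×10^5 Gt (and the same mass of ice, by conservation).

≈ 5.57×10^5 Gt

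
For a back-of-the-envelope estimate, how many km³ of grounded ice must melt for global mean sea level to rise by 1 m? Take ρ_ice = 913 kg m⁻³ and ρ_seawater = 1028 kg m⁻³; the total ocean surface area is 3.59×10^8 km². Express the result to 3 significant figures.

Required water volume = Δh × A = 1 m × 3.59×10^14 m² = 3.590×10^14 m³ = 3.590×10^5 km³.
Ice volume = water volume × ρ_w/ρ_ice = 3.590×10^5 × 1028/913 = 4.04×10^5 km³.

≈ 4.04×10^5 km³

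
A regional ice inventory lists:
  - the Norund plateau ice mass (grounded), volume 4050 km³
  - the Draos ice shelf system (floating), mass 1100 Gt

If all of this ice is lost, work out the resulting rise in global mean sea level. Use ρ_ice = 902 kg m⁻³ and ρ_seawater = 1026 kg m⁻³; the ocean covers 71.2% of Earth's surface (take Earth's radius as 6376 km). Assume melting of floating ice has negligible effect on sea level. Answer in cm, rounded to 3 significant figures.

≈ 0.979 cm

Norund: 4050 km³ × (902/1026) = 3561 km³ of water.
The Draos ice shelf system is floating and already displaces its own weight of water, so its melt adds essentially nothing to sea level.
Total added water ≈ 3.561×10^12 m³ over 3.64×10^14 m² → Δh = 9.79×10^-3 m = 0.979 cm.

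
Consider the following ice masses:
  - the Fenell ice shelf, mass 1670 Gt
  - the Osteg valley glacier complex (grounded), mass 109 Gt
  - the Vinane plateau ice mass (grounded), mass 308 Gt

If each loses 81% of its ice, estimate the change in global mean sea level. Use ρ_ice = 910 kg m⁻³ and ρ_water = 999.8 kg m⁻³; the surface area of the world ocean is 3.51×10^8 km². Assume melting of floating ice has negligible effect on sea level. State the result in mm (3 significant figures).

≈ 0.963 mm

The Fenell ice shelf is floating and already displaces its own weight of water, so its melt adds essentially nothing to sea level.
Osteg: 0.81 × 109 Gt = 8.829×10^13 kg; dividing by ρ_w = 999.8 kg m⁻³ gives 8.831×10^10 m³ of water.
Vinane: 0.81 × 308 Gt = 2.495×10^14 kg; dividing by ρ_w = 999.8 kg m⁻³ gives 2.495×10^11 m³ of water.
Total added water ≈ 3.378×10^11 m³ over 3.51×10^14 m² → Δh = 9.63×10^-4 m = 0.963 mm.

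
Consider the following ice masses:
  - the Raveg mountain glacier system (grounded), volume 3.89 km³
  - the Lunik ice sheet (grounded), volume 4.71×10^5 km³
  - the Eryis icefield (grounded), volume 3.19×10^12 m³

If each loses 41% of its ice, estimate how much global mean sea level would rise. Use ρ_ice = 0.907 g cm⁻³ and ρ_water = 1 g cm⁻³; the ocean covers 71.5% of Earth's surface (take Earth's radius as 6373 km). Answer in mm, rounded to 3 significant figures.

≈ 483 mm

Raveg: 0.41 × 3.89 km³ × (907/1000) = 1.447 km³ of water.
Lunik: 0.41 × 4.71×10^5 km³ × (907/1000) = 1.752×10^5 km³ of water.
Eryis: 0.41 × 3.19×10^12 m³ × (907/1000) = 1.186×10^12 m³ of water.
Total added water ≈ 1.763×10^14 m³ over 3.65×10^14 m² → Δh = 0.483 m = 483 mm.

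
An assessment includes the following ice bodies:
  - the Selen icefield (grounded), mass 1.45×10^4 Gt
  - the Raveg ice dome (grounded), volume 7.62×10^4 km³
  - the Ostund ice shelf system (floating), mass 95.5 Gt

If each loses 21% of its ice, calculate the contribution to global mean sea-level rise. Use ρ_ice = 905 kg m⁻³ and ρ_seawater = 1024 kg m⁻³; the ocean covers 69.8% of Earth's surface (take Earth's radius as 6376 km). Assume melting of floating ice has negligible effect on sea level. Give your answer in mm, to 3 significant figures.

Selen: 0.21 × 1.45×10^4 Gt = 3.045×10^15 kg; dividing by ρ_w = 1024 kg m⁻³ gives 2.974×10^12 m³ of water.
Raveg: 0.21 × 7.62×10^4 km³ × (905/1024) = 1.414×10^4 km³ of water.
The Ostund ice shelf system is floating and already displaces its own weight of water, so its melt adds essentially nothing to sea level.
Total added water ≈ 1.712×10^13 m³ over 3.57×10^14 m² → Δh = 0.0480 m = 48.0 mm.

≈ 48.0 mm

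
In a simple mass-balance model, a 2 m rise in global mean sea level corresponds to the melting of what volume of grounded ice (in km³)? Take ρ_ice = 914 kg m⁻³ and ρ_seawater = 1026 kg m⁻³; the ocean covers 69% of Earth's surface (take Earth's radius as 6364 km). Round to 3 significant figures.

≈ 7.88×10^5 km³

Required water volume = Δh × A = 2 m × 3.51×10^14 m² = 7.023×10^14 m³ = 7.023×10^5 km³.
Ice volume = water volume × ρ_w/ρ_ice = 7.023×10^5 × 1026/914 = 7.88×10^5 km³.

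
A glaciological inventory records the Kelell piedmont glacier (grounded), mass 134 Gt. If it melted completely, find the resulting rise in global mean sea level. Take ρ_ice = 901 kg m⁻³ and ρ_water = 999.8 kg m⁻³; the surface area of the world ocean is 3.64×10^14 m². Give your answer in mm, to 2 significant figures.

≈ 0.37 mm

Kelell: 134 Gt = 1.340×10^14 kg; dividing by ρ_w = 999.8 kg m⁻³ gives 1.340×10^11 m³ of water.
Spread over 3.64×10^14 m² of ocean, Δh = 1.340×10^11 / 3.64×10^14 = 3.68×10^-4 m = 0.37 mm.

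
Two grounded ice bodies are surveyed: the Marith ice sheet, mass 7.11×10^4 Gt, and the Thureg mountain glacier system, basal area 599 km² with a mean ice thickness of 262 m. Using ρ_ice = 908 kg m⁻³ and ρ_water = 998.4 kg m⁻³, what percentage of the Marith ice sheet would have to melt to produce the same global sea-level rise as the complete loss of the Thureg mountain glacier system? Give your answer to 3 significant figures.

Equal sea-level rise means equal mass of meltwater, i.e. equal mass of ice lost.
Ice mass of Thureg: 1.425×10^14 kg; ice mass of Marith: 7.110×10^16 kg.
Fraction required = 1.425×10^14 / 7.110×10^16 = 2.00×10^-3 → 0.200 %.

≈ 0.200 %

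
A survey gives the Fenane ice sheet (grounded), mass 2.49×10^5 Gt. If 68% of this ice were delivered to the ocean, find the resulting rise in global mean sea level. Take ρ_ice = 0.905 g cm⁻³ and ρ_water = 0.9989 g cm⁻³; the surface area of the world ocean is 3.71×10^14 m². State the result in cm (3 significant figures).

≈ 45.7 cm

Fenane: 0.68 × 2.49×10^5 Gt = 1.693×10^17 kg; dividing by ρ_w = 0.9989 g cm⁻³ = 998.9 kg m⁻³ gives 1.695×10^14 m³ of water.
Spread over 3.71×10^14 m² of ocean, Δh = 1.695×10^14 / 3.71×10^14 = 0.457 m = 45.7 cm.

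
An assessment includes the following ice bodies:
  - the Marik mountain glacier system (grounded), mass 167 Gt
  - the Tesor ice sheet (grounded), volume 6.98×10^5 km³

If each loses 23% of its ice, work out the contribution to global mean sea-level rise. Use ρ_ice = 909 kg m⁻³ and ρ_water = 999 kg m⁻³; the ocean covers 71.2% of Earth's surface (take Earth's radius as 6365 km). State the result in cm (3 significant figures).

≈ 40.3 cm

Marik: 0.23 × 167 Gt = 3.841×10^13 kg; dividing by ρ_w = 999 kg m⁻³ gives 3.845×10^10 m³ of water.
Tesor: 0.23 × 6.98×10^5 km³ × (909/999) = 1.461×10^5 km³ of water.
Total added water ≈ 1.461×10^14 m³ over 3.62×10^14 m² → Δh = 0.403 m = 40.3 cm.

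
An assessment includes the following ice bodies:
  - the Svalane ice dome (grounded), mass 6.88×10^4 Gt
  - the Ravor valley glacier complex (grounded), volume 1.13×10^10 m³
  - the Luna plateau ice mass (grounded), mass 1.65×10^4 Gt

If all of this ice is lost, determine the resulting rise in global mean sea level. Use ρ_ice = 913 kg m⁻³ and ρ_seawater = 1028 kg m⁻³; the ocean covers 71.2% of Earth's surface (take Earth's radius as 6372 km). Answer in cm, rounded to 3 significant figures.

≈ 22.8 cm

Svalane: 6.88×10^4 Gt = 6.880×10^16 kg; dividing by ρ_w = 1028 kg m⁻³ gives 6.693×10^13 m³ of water.
Ravor: 1.13×10^10 m³ × (913/1028) = 1.004×10^10 m³ of water.
Luna: 1.65×10^4 Gt = 1.650×10^16 kg; dividing by ρ_w = 1028 kg m⁻³ gives 1.605×10^13 m³ of water.
Total added water ≈ 8.299×10^13 m³ over 3.63×10^14 m² → Δh = 0.228 m = 22.8 cm.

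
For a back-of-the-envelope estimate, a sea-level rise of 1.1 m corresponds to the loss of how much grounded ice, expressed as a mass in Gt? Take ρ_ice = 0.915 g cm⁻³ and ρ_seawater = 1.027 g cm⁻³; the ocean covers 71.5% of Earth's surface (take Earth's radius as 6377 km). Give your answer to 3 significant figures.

Required water volume = Δh × A = 1.1 m × 3.65×10^14 m² = 4.019×10^14 m³.
ρ_w = 1.027 g cm⁻³ = 1027 kg m⁻³, so the mass of water = 4.019×10^14 m³ × 1027 kg m⁻³ = 4.128×10^17 kg = 4.13×10^5 Gt (and the same mass of ice, by conservation).

≈ 4.13×10^5 Gt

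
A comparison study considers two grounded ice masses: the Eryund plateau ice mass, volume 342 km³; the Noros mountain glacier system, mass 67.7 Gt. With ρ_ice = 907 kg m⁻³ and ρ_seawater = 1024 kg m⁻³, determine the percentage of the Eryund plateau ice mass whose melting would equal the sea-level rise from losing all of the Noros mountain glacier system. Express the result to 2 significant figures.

≈ 22 %

Equal sea-level rise means equal mass of meltwater, i.e. equal mass of ice lost.
Ice mass of Noros: 6.770×10^13 kg; ice mass of Eryund: 3.102×10^14 kg.
Fraction required = 6.770×10^13 / 3.102×10^14 = 0.218 → 22 %.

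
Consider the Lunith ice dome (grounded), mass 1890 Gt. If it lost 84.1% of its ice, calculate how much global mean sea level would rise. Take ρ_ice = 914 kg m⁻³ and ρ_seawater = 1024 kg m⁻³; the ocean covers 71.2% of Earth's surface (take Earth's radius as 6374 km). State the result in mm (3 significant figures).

≈ 4.27 mm

Lunith: 0.841 × 1890 Gt = 1.589×10^15 kg; dividing by ρ_w = 1024 kg m⁻³ gives 1.552×10^12 m³ of water.
Spread over 3.64×10^14 m² of ocean, Δh = 1.552×10^12 / 3.64×10^14 = 4.27×10^-3 m = 4.27 mm.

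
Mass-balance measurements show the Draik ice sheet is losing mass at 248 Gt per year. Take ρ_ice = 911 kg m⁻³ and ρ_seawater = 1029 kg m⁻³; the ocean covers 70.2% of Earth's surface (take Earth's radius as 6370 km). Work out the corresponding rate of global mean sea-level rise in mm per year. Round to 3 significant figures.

≈ 0.673 mm/yr

ρ_w = 1029 kg m⁻³. Annual water volume added = 248 Gt / ρ_w = 2.480×10^14 kg / 1029 kg m⁻³ = 2.410×10^11 m³.
Δh per year = 2.410×10^11 / 3.58×10^14 = 6.73×10^-4 m = 0.673 mm.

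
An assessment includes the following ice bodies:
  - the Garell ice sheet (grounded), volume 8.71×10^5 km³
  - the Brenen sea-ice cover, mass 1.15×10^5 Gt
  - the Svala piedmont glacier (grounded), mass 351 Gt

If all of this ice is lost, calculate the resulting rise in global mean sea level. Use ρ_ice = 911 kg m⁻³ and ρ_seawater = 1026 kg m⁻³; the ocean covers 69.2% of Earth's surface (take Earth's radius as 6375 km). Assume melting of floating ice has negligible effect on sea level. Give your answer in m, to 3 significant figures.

≈ 2.19 m

Garell: 8.71×10^5 km³ × (911/1026) = 7.734×10^5 km³ of water.
The Brenen sea-ice cover is floating and already displaces its own weight of water, so its melt adds essentially nothing to sea level.
Svala: 351 Gt = 3.510×10^14 kg; dividing by ρ_w = 1026 kg m⁻³ gives 3.421×10^11 m³ of water.
Total added water ≈ 7.737×10^14 m³ over 3.53×10^14 m² → Δh = 2.19 m.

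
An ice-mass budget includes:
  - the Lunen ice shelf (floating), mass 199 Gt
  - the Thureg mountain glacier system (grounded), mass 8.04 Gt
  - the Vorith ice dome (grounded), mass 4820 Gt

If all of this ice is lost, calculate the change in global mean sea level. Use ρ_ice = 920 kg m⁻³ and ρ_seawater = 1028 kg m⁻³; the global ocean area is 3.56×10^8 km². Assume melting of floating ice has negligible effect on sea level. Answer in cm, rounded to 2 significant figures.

The Lunen ice shelf is floating and already displaces its own weight of water, so its melt adds essentially nothing to sea level.
Thureg: 8.04 Gt = 8.040×10^12 kg; dividing by ρ_w = 1028 kg m⁻³ gives 7.821×10^9 m³ of water.
Vorith: 4820 Gt = 4.820×10^15 kg; dividing by ρ_w = 1028 kg m⁻³ gives 4.689×10^12 m³ of water.
Total added water ≈ 4.697×10^12 m³ over 3.56×10^14 m² → Δh = 0.0132 m = 1.3 cm.

≈ 1.3 cm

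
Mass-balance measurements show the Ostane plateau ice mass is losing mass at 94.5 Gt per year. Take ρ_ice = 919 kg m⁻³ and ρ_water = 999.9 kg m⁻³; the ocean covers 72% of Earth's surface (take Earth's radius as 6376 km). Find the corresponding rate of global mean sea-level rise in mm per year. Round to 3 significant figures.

≈ 0.257 mm/yr

ρ_w = 999.9 kg m⁻³. Annual water volume added = 94.5 Gt / ρ_w = 9.450×10^13 kg / 999.9 kg m⁻³ = 9.451×10^10 m³.
Δh per year = 9.451×10^10 / 3.68×10^14 = 2.57×10^-4 m = 0.257 mm.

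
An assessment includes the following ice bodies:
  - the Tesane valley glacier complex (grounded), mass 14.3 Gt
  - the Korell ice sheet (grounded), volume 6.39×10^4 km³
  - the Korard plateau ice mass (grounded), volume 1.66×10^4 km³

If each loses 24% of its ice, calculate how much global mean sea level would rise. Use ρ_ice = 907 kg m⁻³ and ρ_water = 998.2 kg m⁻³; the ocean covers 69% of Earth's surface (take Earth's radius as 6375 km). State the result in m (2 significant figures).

Tesane: 0.24 × 14.3 Gt = 3.432×10^12 kg; dividing by ρ_w = 998.2 kg m⁻³ gives 3.438×10^9 m³ of water.
Korell: 0.24 × 6.39×10^4 km³ × (907/998.2) = 1.393×10^4 km³ of water.
Korard: 0.24 × 1.66×10^4 km³ × (907/998.2) = 3620 km³ of water.
Total added water ≈ 1.756×10^13 m³ over 3.52×10^14 m² → Δh = 0.0498 m.

≈ 0.050 m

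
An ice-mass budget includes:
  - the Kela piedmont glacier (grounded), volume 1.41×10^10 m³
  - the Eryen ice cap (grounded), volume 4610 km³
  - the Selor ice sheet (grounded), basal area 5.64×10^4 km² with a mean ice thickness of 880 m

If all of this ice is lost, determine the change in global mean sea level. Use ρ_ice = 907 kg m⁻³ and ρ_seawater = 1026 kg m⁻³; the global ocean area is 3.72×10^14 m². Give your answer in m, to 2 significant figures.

≈ 0.13 m

Kela: 1.41×10^10 m³ × (907/1026) = 1.246×10^10 m³ of water.
Eryen: 4610 km³ × (907/1026) = 4075 km³ of water.
Selor: ice volume = 5.64×10^4 km² × 880 m = 4.963×10^4 km³; 4.963×10^4 × (907/1026) = 4.388×10^4 km³ of water.
Total added water ≈ 4.796×10^13 m³ over 3.72×10^14 m² → Δh = 0.129 m.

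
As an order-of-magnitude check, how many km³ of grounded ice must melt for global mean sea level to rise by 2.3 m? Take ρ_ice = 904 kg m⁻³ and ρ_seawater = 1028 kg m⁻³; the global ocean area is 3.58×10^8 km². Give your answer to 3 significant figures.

≈ 9.36×10^5 km³

Required water volume = Δh × A = 2.3 m × 3.58×10^14 m² = 8.234×10^14 m³ = 8.234×10^5 km³.
Ice volume = water volume × ρ_w/ρ_ice = 8.234×10^5 × 1028/904 = 9.36×10^5 km³.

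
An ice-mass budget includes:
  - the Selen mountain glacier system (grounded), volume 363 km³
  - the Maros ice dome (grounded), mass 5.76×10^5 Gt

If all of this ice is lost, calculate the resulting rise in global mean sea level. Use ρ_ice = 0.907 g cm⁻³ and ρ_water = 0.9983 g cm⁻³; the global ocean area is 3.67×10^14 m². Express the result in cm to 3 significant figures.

Selen: 363 km³ × (907/998.3) = 329.8 km³ of water.
Maros: 5.76×10^5 Gt = 5.760×10^17 kg; dividing by ρ_w = 0.9983 g cm⁻³ = 998.3 kg m⁻³ gives 5.770×10^14 m³ of water.
Total added water ≈ 5.773×10^14 m³ over 3.67×10^14 m² → Δh = 1.57 m = 157 cm.

≈ 157 cm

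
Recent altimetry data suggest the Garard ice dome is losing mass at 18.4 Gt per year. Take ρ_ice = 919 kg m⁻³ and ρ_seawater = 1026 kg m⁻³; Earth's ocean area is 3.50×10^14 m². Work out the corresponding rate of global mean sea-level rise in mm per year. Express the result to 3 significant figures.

≈ 0.0512 mm/yr

ρ_w = 1026 kg m⁻³. Annual water volume added = 18.4 Gt / ρ_w = 1.840×10^13 kg / 1026 kg m⁻³ = 1.793×10^10 m³.
Δh per year = 1.793×10^10 / 3.50×10^14 = 5.12×10^-5 m = 0.0512 mm.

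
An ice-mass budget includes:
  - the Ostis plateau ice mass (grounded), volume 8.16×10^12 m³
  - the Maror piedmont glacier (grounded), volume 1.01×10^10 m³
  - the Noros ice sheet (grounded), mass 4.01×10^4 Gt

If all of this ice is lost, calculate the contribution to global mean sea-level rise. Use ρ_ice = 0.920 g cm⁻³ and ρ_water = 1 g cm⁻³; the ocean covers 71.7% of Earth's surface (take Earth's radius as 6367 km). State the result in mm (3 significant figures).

Ostis: 8.16×10^12 m³ × (920/1000) = 7.507×10^12 m³ of water.
Maror: 1.01×10^10 m³ × (920/1000) = 9.292×10^9 m³ of water.
Noros: 4.01×10^4 Gt = 4.010×10^16 kg; dividing by ρ_w = 1 g cm⁻³ = 1000 kg m⁻³ gives 4.010×10^13 m³ of water.
Total added water ≈ 4.762×10^13 m³ over 3.65×10^14 m² → Δh = 0.130 m = 130 mm.

≈ 130 mm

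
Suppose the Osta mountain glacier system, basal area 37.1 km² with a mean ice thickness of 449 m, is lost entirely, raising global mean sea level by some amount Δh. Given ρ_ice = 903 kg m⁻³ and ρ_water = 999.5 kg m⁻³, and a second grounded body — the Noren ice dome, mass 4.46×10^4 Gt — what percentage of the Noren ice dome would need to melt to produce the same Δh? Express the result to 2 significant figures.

≈ 0.034 %

Equal sea-level rise means equal mass of meltwater, i.e. equal mass of ice lost.
Ice mass of Osta: 1.504×10^13 kg; ice mass of Noren: 4.460×10^16 kg.
Fraction required = 1.504×10^13 / 4.460×10^16 = 3.37×10^-4 → 0.034 %.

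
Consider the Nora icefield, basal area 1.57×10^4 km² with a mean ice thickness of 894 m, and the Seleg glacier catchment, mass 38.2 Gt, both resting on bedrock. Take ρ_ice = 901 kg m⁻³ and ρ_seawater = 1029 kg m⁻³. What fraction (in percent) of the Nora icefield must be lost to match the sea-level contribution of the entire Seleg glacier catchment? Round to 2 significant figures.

Equal sea-level rise means equal mass of meltwater, i.e. equal mass of ice lost.
Ice mass of Seleg: 3.820×10^13 kg; ice mass of Nora: 1.265×10^16 kg.
Fraction required = 3.820×10^13 / 1.265×10^16 = 3.02×10^-3 → 0.30 %.

≈ 0.30 %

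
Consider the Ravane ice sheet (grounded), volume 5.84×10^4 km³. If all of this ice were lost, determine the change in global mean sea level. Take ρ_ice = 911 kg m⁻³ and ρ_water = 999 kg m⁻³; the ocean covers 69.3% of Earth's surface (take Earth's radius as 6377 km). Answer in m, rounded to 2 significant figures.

Ravane: 5.84×10^4 km³ × (911/999) = 5.326×10^4 km³ of water.
Spread over 3.54×10^14 m² of ocean, Δh = 5.326×10^13 / 3.54×10^14 = 0.150 m.

≈ 0.15 m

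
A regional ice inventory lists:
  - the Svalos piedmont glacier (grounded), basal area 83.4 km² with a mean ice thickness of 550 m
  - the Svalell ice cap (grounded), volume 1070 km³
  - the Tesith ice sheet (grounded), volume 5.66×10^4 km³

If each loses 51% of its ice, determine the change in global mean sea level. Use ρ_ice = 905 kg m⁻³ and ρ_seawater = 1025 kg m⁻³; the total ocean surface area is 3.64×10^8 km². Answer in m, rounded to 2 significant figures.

≈ 0.071 m

Svalos: ice volume = 83.4 km² × 550 m = 45.87 km³; 0.51 × 45.87 × (905/1025) = 20.65 km³ of water.
Svalell: 0.51 × 1070 km³ × (905/1025) = 481.8 km³ of water.
Tesith: 0.51 × 5.66×10^4 km³ × (905/1025) = 2.549×10^4 km³ of water.
Total added water ≈ 2.599×10^13 m³ over 3.64×10^14 m² → Δh = 0.0714 m.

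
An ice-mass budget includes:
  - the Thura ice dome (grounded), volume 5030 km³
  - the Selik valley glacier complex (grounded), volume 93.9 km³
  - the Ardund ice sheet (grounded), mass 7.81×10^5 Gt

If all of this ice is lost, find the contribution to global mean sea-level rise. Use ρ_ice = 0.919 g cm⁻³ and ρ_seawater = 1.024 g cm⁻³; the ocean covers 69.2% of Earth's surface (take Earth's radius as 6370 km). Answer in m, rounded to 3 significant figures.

Thura: 5030 km³ × (919/1024) = 4514 km³ of water.
Selik: 93.9 km³ × (919/1024) = 84.27 km³ of water.
Ardund: 7.81×10^5 Gt = 7.810×10^17 kg; dividing by ρ_w = 1.024 g cm⁻³ = 1024 kg m⁻³ gives 7.627×10^14 m³ of water.
Total added water ≈ 7.673×10^14 m³ over 3.53×10^14 m² → Δh = 2.17 m.

≈ 2.17 m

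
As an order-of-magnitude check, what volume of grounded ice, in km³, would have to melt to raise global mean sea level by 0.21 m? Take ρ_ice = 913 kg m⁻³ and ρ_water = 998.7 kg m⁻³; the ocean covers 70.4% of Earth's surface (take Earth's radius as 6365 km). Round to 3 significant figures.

Required water volume = Δh × A = 0.21 m × 3.58×10^14 m² = 7.527×10^13 m³ = 7.527×10^4 km³.
Ice volume = water volume × ρ_w/ρ_ice = 7.527×10^4 × 998.7/913 = 8.23×10^4 km³.

≈ 8.23×10^4 km³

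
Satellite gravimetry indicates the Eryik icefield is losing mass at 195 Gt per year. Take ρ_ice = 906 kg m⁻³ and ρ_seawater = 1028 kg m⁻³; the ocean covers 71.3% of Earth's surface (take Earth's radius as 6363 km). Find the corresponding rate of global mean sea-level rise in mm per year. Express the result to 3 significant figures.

≈ 0.523 mm/yr

ρ_w = 1028 kg m⁻³. Annual water volume added = 195 Gt / ρ_w = 1.950×10^14 kg / 1028 kg m⁻³ = 1.897×10^11 m³.
Δh per year = 1.897×10^11 / 3.63×10^14 = 5.23×10^-4 m = 0.523 mm.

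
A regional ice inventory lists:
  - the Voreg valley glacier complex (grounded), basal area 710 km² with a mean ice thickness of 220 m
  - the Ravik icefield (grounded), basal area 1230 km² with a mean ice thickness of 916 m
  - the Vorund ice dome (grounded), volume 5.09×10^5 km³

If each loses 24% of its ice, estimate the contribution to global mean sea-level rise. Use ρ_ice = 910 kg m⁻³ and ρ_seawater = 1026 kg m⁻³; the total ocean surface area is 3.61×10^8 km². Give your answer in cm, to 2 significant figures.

Voreg: ice volume = 710 km² × 220 m = 156.2 km³; 0.24 × 156.2 × (910/1026) = 33.25 km³ of water.
Ravik: ice volume = 1230 km² × 916 m = 1127 km³; 0.24 × 1127 × (910/1026) = 239.8 km³ of water.
Vorund: 0.24 × 5.09×10^5 km³ × (910/1026) = 1.083×10^5 km³ of water.
Total added water ≈ 1.086×10^14 m³ over 3.61×10^14 m² → Δh = 0.301 m = 30 cm.

≈ 30 cm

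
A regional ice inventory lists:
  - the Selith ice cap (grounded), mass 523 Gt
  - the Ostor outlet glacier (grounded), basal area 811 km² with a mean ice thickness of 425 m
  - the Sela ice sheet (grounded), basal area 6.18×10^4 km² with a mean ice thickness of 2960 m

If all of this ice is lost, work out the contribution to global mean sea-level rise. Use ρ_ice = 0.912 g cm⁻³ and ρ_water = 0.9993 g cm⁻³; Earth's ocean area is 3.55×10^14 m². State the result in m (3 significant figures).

Selith: 523 Gt = 5.230×10^14 kg; dividing by ρ_w = 0.9993 g cm⁻³ = 999.3 kg m⁻³ gives 5.234×10^11 m³ of water.
Ostor: ice volume = 811 km² × 425 m = 344.7 km³; 344.7 × (912/999.3) = 314.6 km³ of water.
Sela: ice volume = 6.18×10^4 km² × 2960 m = 1.829×10^5 km³; 1.829×10^5 × (912/999.3) = 1.669×10^5 km³ of water.
Total added water ≈ 1.678×10^14 m³ over 3.55×10^14 m² → Δh = 0.473 m.

≈ 0.473 m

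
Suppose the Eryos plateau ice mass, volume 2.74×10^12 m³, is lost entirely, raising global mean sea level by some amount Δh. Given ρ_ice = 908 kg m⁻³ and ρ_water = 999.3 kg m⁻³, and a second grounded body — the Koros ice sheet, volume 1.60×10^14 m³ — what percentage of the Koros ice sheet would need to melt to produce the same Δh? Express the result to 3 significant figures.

Equal sea-level rise means equal mass of meltwater, i.e. equal mass of ice lost.
Ice mass of Eryos: 2.488×10^15 kg; ice mass of Koros: 1.453×10^17 kg.
Fraction required = 2.488×10^15 / 1.453×10^17 = 0.0171 → 1.71 %.

≈ 1.71 %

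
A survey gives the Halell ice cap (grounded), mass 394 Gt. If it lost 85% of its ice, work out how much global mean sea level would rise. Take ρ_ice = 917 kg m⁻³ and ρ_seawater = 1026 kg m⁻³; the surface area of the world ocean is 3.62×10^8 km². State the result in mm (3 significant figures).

Halell: 0.85 × 394 Gt = 3.349×10^14 kg; dividing by ρ_w = 1026 kg m⁻³ gives 3.264×10^11 m³ of water.
Spread over 3.62×10^14 m² of ocean, Δh = 3.264×10^11 / 3.62×10^14 = 9.02×10^-4 m = 0.902 mm.

≈ 0.902 mm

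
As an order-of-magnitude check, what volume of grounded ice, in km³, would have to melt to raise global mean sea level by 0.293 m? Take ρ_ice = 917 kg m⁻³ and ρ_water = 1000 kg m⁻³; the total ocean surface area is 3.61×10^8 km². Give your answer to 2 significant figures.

≈ 1.2×10^5 km³

Required water volume = Δh × A = 0.293 m × 3.61×10^14 m² = 1.058×10^14 m³ = 1.058×10^5 km³.
Ice volume = water volume × ρ_w/ρ_ice = 1.058×10^5 × 1000/917 = 1.2×10^5 km³.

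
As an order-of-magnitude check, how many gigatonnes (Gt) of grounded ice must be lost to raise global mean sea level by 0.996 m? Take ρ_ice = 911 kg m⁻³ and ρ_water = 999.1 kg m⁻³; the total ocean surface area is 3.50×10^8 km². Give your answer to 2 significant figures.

≈ 3.5×10^5 Gt

Required water volume = Δh × A = 0.996 m × 3.50×10^14 m² = 3.486×10^14 m³.
ρ_w = 999.1 kg m⁻³, so the mass of water = 3.486×10^14 m³ × 999.1 kg m⁻³ = 3.483×10^17 kg = 3.5×10^5 Gt (and the same mass of ice, by conservation).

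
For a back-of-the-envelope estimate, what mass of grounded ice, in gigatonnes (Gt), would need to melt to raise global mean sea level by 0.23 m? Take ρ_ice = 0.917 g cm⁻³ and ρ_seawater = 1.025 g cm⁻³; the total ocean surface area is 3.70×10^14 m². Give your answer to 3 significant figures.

Required water volume = Δh × A = 0.23 m × 3.70×10^14 m² = 8.510×10^13 m³.
ρ_w = 1.025 g cm⁻³ = 1025 kg m⁻³, so the mass of water = 8.510×10^13 m³ × 1025 kg m⁻³ = 8.723×10^16 kg = 8.72×10^4 Gt (and the same mass of ice, by conservation).

≈ 8.72×10^4 Gt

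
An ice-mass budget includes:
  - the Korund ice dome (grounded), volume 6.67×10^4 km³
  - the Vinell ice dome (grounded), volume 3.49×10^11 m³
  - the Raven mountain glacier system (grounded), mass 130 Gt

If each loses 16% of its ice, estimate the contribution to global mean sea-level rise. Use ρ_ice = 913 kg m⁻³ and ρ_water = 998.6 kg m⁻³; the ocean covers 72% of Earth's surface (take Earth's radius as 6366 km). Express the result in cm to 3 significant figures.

≈ 2.68 cm

Korund: 0.16 × 6.67×10^4 km³ × (913/998.6) = 9757 km³ of water.
Vinell: 0.16 × 3.49×10^11 m³ × (913/998.6) = 5.105×10^10 m³ of water.
Raven: 0.16 × 130 Gt = 2.080×10^13 kg; dividing by ρ_w = 998.6 kg m⁻³ gives 2.083×10^10 m³ of water.
Total added water ≈ 9.829×10^12 m³ over 3.67×10^14 m² → Δh = 0.0268 m = 2.68 cm.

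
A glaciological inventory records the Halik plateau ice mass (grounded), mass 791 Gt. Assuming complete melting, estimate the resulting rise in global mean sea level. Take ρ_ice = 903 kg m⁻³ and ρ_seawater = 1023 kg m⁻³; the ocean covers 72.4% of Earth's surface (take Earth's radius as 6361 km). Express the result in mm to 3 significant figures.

≈ 2.10 mm

Halik: 791 Gt = 7.910×10^14 kg; dividing by ρ_w = 1023 kg m⁻³ gives 7.732×10^11 m³ of water.
Spread over 3.68×10^14 m² of ocean, Δh = 7.732×10^11 / 3.68×10^14 = 2.10×10^-3 m = 2.10 mm.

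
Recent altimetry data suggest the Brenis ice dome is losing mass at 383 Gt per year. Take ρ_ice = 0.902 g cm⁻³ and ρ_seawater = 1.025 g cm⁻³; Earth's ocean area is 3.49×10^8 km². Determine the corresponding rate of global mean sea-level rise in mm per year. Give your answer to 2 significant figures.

≈ 1.1 mm/yr

ρ_w = 1.025 g cm⁻³ = 1025 kg m⁻³. Annual water volume added = 383 Gt / ρ_w = 3.830×10^14 kg / 1025 kg m⁻³ = 3.737×10^11 m³.
Δh per year = 3.737×10^11 / 3.49×10^14 = 1.07×10^-3 m = 1.1 mm.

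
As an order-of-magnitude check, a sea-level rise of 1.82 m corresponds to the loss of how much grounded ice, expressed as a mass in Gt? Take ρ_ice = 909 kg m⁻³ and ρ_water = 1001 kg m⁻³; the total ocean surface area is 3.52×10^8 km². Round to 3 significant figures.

Required water volume = Δh × A = 1.82 m × 3.52×10^14 m² = 6.406×10^14 m³.
ρ_w = 1001 kg m⁻³, so the mass of water = 6.406×10^14 m³ × 1001 kg m⁻³ = 6.413×10^17 kg = 6.41×10^5 Gt (and the same mass of ice, by conservation).

≈ 6.41×10^5 Gt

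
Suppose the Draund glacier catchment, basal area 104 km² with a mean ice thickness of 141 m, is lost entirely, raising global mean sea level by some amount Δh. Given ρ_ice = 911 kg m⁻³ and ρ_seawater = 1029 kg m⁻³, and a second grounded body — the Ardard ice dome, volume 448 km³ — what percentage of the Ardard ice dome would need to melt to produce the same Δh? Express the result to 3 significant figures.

Equal sea-level rise means equal mass of meltwater, i.e. equal mass of ice lost.
Ice mass of Draund: 1.336×10^13 kg; ice mass of Ardard: 4.081×10^14 kg.
Fraction required = 1.336×10^13 / 4.081×10^14 = 0.0327 → 3.27 %.

≈ 3.27 %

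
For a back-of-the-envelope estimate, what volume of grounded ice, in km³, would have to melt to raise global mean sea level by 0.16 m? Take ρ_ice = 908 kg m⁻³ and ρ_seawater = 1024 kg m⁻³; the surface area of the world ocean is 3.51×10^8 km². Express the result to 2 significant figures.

≈ 6.3×10^4 km³

Required water volume = Δh × A = 0.16 m × 3.51×10^14 m² = 5.616×10^13 m³ = 5.616×10^4 km³.
Ice volume = water volume × ρ_w/ρ_ice = 5.616×10^4 × 1024/908 = 6.3×10^4 km³.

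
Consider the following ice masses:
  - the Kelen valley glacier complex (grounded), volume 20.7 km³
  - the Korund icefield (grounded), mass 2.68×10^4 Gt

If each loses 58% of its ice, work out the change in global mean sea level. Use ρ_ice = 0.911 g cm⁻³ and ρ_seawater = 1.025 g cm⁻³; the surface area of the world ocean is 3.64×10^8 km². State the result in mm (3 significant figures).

Kelen: 0.58 × 20.7 km³ × (911/1025) = 10.67 km³ of water.
Korund: 0.58 × 2.68×10^4 Gt = 1.554×10^16 kg; dividing by ρ_w = 1.025 g cm⁻³ = 1025 kg m⁻³ gives 1.516×10^13 m³ of water.
Total added water ≈ 1.518×10^13 m³ over 3.64×10^14 m² → Δh = 0.0417 m = 41.7 mm.

≈ 41.7 mm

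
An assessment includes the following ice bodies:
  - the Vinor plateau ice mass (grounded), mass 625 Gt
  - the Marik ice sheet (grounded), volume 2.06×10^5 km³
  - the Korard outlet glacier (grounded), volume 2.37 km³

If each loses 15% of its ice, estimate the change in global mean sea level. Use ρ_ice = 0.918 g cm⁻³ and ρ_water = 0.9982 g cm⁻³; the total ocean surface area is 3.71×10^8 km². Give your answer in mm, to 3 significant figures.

Vinor: 0.15 × 625 Gt = 9.375×10^13 kg; dividing by ρ_w = 0.9982 g cm⁻³ = 998.2 kg m⁻³ gives 9.392×10^10 m³ of water.
Marik: 0.15 × 2.06×10^5 km³ × (918/998.2) = 2.842×10^4 km³ of water.
Korard: 0.15 × 2.37 km³ × (918/998.2) = 0.3269 km³ of water.
Total added water ≈ 2.851×10^13 m³ over 3.71×10^14 m² → Δh = 0.0769 m = 76.9 mm.

≈ 76.9 mm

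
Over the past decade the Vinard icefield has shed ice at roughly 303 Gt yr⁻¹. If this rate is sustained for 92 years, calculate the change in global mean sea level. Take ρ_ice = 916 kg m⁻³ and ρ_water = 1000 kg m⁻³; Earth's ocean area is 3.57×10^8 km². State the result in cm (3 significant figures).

≈ 7.81 cm

Total mass lost = 303 Gt/yr × 92 yr = 2.788×10^4 Gt = 2.788×10^16 kg.
ρ_w = 1000 kg m⁻³, so water volume = 2.788×10^16 / 1000 = 2.788×10^13 m³.
Δh = 2.788×10^13 / 3.57×10^14 = 0.0781 m = 7.81 cm.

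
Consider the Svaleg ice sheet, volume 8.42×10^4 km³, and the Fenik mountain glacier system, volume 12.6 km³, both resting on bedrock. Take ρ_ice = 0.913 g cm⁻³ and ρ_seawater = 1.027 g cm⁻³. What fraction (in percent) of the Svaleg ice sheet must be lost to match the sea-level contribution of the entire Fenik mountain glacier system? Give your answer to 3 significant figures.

Equal sea-level rise means equal mass of meltwater, i.e. equal mass of ice lost.
Ice mass of Fenik: 1.150×10^13 kg; ice mass of Svaleg: 7.687×10^16 kg.
Fraction required = 1.150×10^13 / 7.687×10^16 = 1.50×10^-4 → 0.0150 %.

≈ 0.0150 %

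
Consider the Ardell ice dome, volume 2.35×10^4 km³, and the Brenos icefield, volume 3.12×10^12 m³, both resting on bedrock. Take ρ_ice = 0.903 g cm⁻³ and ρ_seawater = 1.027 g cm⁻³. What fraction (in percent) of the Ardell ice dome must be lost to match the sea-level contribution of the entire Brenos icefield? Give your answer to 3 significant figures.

Equal sea-level rise means equal mass of meltwater, i.e. equal mass of ice lost.
Ice mass of Brenos: 2.817×10^15 kg; ice mass of Ardell: 2.122×10^16 kg.
Fraction required = 2.817×10^15 / 2.122×10^16 = 0.133 → 13.3 %.

≈ 13.3 %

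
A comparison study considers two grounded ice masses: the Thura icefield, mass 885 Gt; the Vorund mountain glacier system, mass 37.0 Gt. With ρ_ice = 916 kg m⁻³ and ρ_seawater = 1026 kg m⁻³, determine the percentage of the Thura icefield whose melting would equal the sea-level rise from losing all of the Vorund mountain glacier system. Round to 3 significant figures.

≈ 4.18 %

Equal sea-level rise means equal mass of meltwater, i.e. equal mass of ice lost.
Ice mass of Vorund: 3.700×10^13 kg; ice mass of Thura: 8.850×10^14 kg.
Fraction required = 3.700×10^13 / 8.850×10^14 = 0.0418 → 4.18 %.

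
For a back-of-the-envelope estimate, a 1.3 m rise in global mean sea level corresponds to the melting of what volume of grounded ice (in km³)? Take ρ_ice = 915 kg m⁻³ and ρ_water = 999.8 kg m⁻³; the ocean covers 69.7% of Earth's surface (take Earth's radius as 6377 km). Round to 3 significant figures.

Required water volume = Δh × A = 1.3 m × 3.56×10^14 m² = 4.630×10^14 m³ = 4.630×10^5 km³.
Ice volume = water volume × ρ_w/ρ_ice = 4.630×10^5 × 999.8/915 = 5.06×10^5 km³.

≈ 5.06×10^5 km³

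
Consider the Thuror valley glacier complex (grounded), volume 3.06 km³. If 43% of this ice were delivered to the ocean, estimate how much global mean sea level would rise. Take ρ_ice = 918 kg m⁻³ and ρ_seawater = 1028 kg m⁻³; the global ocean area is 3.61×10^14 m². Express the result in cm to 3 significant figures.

Thuror: 0.43 × 3.06 km³ × (918/1028) = 1.175 km³ of water.
Spread over 3.61×10^14 m² of ocean, Δh = 1.175×10^9 / 3.61×10^14 = 3.25×10^-6 m = 3.25×10^-4 cm.

≈ 3.25×10^-4 cm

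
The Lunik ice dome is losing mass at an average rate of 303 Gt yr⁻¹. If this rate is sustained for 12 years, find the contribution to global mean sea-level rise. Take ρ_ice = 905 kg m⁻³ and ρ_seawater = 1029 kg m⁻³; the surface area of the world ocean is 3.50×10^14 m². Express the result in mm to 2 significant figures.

≈ 10 mm

Total mass lost = 303 Gt/yr × 12 yr = 3636 Gt = 3.636×10^15 kg.
ρ_w = 1029 kg m⁻³, so water volume = 3.636×10^15 / 1029 = 3.534×10^12 m³.
Δh = 3.534×10^12 / 3.50×10^14 = 0.0101 m = 10 mm.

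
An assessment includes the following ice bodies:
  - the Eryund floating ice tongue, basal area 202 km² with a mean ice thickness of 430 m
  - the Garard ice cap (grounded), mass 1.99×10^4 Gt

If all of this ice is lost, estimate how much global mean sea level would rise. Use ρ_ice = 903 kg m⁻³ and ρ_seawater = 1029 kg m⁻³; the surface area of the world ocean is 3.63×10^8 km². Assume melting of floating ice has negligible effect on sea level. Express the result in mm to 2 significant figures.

The Eryund floating ice tongue is floating and already displaces its own weight of water, so its melt adds essentially nothing to sea level.
Garard: 1.99×10^4 Gt = 1.990×10^16 kg; dividing by ρ_w = 1029 kg m⁻³ gives 1.934×10^13 m³ of water.
Total added water ≈ 1.934×10^13 m³ over 3.63×10^14 m² → Δh = 0.0533 m = 53 mm.

≈ 53 mm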